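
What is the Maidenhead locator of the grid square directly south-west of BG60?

Longitude square 6; −1 → 5.
Latitude square 0; −1 → -1, wraps to 9, carry into field.
Latitude field G = 6; −1 → 5 = F.

BF59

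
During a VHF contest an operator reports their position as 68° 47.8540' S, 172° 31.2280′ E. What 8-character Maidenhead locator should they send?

RC61ge28

Add 180° to longitude and 90° to latitude: 352.52047, 21.20243.
Field (20°×10°, letters A–R): lon ⌊352.52047/20⌋ = 17 → R; lat ⌊21.20243/10⌋ = 2 → C.
Square (2°×1°, digits 0–9): lon ⌊12.52047/2⌋ = 6; lat ⌊1.20243/1⌋ = 1.
Subsquare (5′×2.5′, letters a–x): lon ⌊0.52047/0.0833333⌋ = 6 → g; lat ⌊0.20243/0.0416667⌋ = 4 → e.
Extended square (30″×15″, digits 0–9): lon ⌊0.02047/0.00833333⌋ = 2; lat ⌊0.03577/0.00416667⌋ = 8.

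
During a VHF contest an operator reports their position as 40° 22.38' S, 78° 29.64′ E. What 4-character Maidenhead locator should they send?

ME99

Add 180° to longitude and 90° to latitude: 258.49, 49.63.
Field: lon ⌊258.49/20⌋ = 12 → M; lat ⌊49.63/10⌋ = 4 → E.
Square: lon ⌊18.49/2⌋ = 9; lat ⌊9.63/1⌋ = 9.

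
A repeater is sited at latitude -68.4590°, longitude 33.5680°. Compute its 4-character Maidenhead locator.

KC61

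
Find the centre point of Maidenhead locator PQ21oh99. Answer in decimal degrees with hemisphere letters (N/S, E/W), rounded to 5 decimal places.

Field P=15, Q=16: +15·20° lon, +16·10° lat → SW at lon 120°, lat 70°.
Square 2, 1: +2·2° lon, +1·1° lat → SW at lon 124°, lat 71°.
Subsquare o=14, h=7: +14·0.0833333° lon, +7·0.0416667° lat → SW at lon 125.167°, lat 71.2917°.
Extended square 9, 9: +9·0.00833333° lon, +9·0.00416667° lat → SW at lon 125.242°, lat 71.3292°.
Cell spans 0.00833333° lon × 0.00416667° lat. Centre is SW corner plus half of each.
latitude 71.33125° N, longitude 125.24583° E.

71.33125° N, 125.24583° E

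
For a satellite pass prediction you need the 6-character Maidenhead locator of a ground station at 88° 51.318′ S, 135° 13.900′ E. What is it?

PA71od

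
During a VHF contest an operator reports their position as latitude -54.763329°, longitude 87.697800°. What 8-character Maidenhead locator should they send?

ND35uf36

Add 180° to longitude and 90° to latitude: 267.69780, 35.23667.
Field: 267.69780/20 → 13 → N, 35.23667/10 → 3 → D; chars ND.
Square: 7.69780/2 → 3, 5.23667/1 → 5; chars 35.
Subsquare: 1.69780/0.0833333 → 20 → u, 0.23667/0.0416667 → 5 → f; chars uf.
Extended square: 0.03113/0.00833333 → 3, 0.02834/0.00416667 → 6; chars 36.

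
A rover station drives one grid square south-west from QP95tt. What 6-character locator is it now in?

QP95ss

Longitude subsquare t = 19; −1 → 18 = s.
Latitude subsquare t = 19; −1 → 18 = s.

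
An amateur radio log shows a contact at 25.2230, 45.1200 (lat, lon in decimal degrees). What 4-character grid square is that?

LL25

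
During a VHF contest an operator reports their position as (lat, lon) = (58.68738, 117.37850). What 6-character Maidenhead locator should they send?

OO88qq

Add 180° to longitude and 90° to latitude: 297.3785, 148.6874.
Field: lon ⌊297.3785/20⌋ = 14 → O; lat ⌊148.6874/10⌋ = 14 → O.
Square: lon ⌊17.3785/2⌋ = 8; lat ⌊8.6874/1⌋ = 8.
Subsquare: lon ⌊1.3785/0.0833333⌋ = 16 → q; lat ⌊0.6874/0.0416667⌋ = 16 → q.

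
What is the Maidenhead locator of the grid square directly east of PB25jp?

PB25kp

Longitude subsquare j = 9; +1 → 10 = k.
The latitude characters are unchanged.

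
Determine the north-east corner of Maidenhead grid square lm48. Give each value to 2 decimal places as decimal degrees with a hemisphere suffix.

Field L=11, M=12: +11·20° lon, +12·10° lat → SW at lon 40°, lat 30°.
Square 4, 8: +4·2° lon, +8·1° lat → SW at lon 48°, lat 38°.
Cell spans 2° lon × 1° lat. NE corner is SW corner plus one full cell.
latitude 39.00° N, longitude 50.00° E.

39.00° N, 50.00° E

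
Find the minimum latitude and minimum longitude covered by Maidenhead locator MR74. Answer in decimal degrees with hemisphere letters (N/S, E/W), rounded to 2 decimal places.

84.00° N, 74.00° E

Field M=12, R=17: +12·20° lon, +17·10° lat → SW at lon 60°, lat 80°.
Square 7, 4: +7·2° lon, +4·1° lat → SW at lon 74°, lat 84°.
latitude 84.00° N, longitude 74.00° E.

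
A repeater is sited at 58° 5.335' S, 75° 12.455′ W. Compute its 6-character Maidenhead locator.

FD21jv

Offset from 180°W / 90°S: lon 104.7924°, lat 31.9111°.
Field (20°×10°, letters A–R): lon ⌊104.7924/20⌋ = 5 → F; lat ⌊31.9111/10⌋ = 3 → D.
Square (2°×1°, digits 0–9): lon ⌊4.7924/2⌋ = 2; lat ⌊1.9111/1⌋ = 1.
Subsquare (5′×2.5′, letters a–x): lon ⌊0.7924/0.0833333⌋ = 9 → j; lat ⌊0.9111/0.0416667⌋ = 21 → v.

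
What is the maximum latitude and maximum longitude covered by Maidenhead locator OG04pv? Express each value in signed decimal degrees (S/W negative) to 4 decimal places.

-25.0833, 101.3333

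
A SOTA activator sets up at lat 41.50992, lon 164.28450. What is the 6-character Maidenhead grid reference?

RN21dm

Offset from 180°W / 90°S: lon 344.2845°, lat 131.5099°.
Field: 344.2845/20 → 17 → R, 131.5099/10 → 13 → N; chars RN.
Square: 4.2845/2 → 2, 1.5099/1 → 1; chars 21.
Subsquare: 0.2845/0.0833333 → 3 → d, 0.5099/0.0416667 → 12 → m; chars dm.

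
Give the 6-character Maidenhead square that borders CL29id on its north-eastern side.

CL29je

Longitude subsquare i = 8; +1 → 9 = j.
Latitude subsquare d = 3; +1 → 4 = e.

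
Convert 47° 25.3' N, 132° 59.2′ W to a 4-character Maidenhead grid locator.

CN37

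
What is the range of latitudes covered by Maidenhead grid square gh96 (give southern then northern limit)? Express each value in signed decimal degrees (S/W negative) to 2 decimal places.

-14.00, -13.00

Field G=6, H=7: +6·20° lon, +7·10° lat → SW at lon -60°, lat -20°.
Square 9, 6: +9·2° lon, +6·1° lat → SW at lon -42°, lat -14°.
Cell spans 2° lon × 1° lat.
south -14.00, north -13.00.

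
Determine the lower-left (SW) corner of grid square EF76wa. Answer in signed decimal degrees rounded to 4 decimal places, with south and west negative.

-34.0000, -84.1667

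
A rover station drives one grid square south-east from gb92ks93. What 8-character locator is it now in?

GB92ls02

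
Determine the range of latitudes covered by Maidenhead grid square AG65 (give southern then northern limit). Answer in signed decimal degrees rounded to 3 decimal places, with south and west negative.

-25.000, -24.000

Field A=0, G=6: +0·20° lon, +6·10° lat → SW at lon -180°, lat -30°.
Square 6, 5: +6·2° lon, +5·1° lat → SW at lon -168°, lat -25°.
Cell spans 2° lon × 1° lat.
south -25.000, north -24.000.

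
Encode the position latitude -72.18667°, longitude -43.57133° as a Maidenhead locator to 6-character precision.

Offset from 180°W / 90°S: lon 136.4287°, lat 17.8133°.
Field: 136.4287/20 → 6 → G, 17.8133/10 → 1 → B; chars GB.
Square: 16.4287/2 → 8, 7.8133/1 → 7; chars 87.
Subsquare: 0.4287/0.0833333 → 5 → f, 0.8133/0.0416667 → 19 → t; chars ft.

GB87ft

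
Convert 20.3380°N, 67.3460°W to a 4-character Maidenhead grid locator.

Shift to the Maidenhead origin (180°W, 90°S): lon 112.65, lat 110.34.
Field: 112.65/20 → 5 → F, 110.34/10 → 11 → L; chars FL.
Square: 12.65/2 → 6, 0.34/1 → 0; chars 60.

FL60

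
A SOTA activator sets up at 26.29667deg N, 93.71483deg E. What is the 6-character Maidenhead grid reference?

NL66uh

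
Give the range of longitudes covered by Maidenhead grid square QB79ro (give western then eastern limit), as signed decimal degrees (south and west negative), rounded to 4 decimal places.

Field Q=16, B=1: +16·20° lon, +1·10° lat → SW at lon 140°, lat -80°.
Square 7, 9: +7·2° lon, +9·1° lat → SW at lon 154°, lat -71°.
Subsquare r=17, o=14: +17·0.0833333° lon, +14·0.0416667° lat → SW at lon 155.417°, lat -70.4167°.
Cell spans 0.0833333° lon × 0.0416667° lat.
west 155.4167, east 155.5000.

155.4167, 155.5000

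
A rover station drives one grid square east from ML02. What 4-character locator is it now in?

ML12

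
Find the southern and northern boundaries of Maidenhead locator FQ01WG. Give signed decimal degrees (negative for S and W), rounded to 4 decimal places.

Field F=5, Q=16: +5·20° lon, +16·10° lat → SW at lon -80°, lat 70°.
Square 0, 1: +0·2° lon, +1·1° lat → SW at lon -80°, lat 71°.
Subsquare w=22, g=6: +22·0.0833333° lon, +6·0.0416667° lat → SW at lon -78.1667°, lat 71.25°.
Cell spans 0.0833333° lon × 0.0416667° lat.
south 71.2500, north 71.2917.

71.2500, 71.2917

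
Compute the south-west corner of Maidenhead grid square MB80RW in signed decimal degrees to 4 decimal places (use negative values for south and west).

-79.0833, 77.4167

Field M=12, B=1: +12·20° lon, +1·10° lat → SW at lon 60°, lat -80°.
Square 8, 0: +8·2° lon, +0·1° lat → SW at lon 76°, lat -80°.
Subsquare r=17, w=22: +17·0.0833333° lon, +22·0.0416667° lat → SW at lon 77.4167°, lat -79.0833°.
latitude -79.0833, longitude 77.4167.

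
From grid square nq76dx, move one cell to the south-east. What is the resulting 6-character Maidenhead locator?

NQ76ew

Longitude subsquare d = 3; +1 → 4 = e.
Latitude subsquare x = 23; −1 → 22 = w.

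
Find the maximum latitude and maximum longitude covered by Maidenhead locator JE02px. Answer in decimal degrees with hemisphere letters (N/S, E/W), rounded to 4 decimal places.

47.0000° S, 1.3333° E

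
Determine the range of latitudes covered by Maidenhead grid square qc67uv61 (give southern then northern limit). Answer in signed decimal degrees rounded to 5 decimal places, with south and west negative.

Field Q=16, C=2: +16·20° lon, +2·10° lat → SW at lon 140°, lat -70°.
Square 6, 7: +6·2° lon, +7·1° lat → SW at lon 152°, lat -63°.
Subsquare u=20, v=21: +20·0.0833333° lon, +21·0.0416667° lat → SW at lon 153.667°, lat -62.125°.
Extended square 6, 1: +6·0.00833333° lon, +1·0.00416667° lat → SW at lon 153.717°, lat -62.1208°.
Cell spans 0.00833333° lon × 0.00416667° lat.
south -62.12083, north -62.11667.

-62.12083, -62.11667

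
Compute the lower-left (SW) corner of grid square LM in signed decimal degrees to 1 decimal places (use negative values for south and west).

30.0, 40.0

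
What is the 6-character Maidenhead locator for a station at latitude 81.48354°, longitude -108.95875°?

Offset from 180°W / 90°S: lon 71.0413°, lat 171.4835°.
Field: 71.0413/20 → 3 → D, 171.4835/10 → 17 → R; chars DR.
Square: 11.0413/2 → 5, 1.4835/1 → 1; chars 51.
Subsquare: 1.0413/0.0833333 → 12 → m, 0.4835/0.0416667 → 11 → l; chars ml.

DR51ml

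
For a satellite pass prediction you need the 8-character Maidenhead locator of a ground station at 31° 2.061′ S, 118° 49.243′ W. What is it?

DF08ox11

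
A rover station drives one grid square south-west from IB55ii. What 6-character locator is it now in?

IB55hh

Longitude subsquare i = 8; −1 → 7 = h.
Latitude subsquare i = 8; −1 → 7 = h.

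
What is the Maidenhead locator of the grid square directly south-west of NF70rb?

NF70qa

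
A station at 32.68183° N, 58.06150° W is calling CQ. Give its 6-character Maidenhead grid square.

Add 180° to longitude and 90° to latitude: 121.9385, 122.6818.
Field: 121.9385/20 → 6 → G, 122.6818/10 → 12 → M; chars GM.
Square: 1.9385/2 → 0, 2.6818/1 → 2; chars 02.
Subsquare: 1.9385/0.0833333 → 23 → x, 0.6818/0.0416667 → 16 → q; chars xq.

GM02xq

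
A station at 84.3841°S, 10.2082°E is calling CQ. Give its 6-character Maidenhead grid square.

Offset from 180°W / 90°S: lon 190.2082°, lat 5.6159°.
Field: lon ⌊190.2082/20⌋ = 9 → J; lat ⌊5.6159/10⌋ = 0 → A.
Square: lon ⌊10.2082/2⌋ = 5; lat ⌊5.6159/1⌋ = 5.
Subsquare: lon ⌊0.2082/0.0833333⌋ = 2 → c; lat ⌊0.6159/0.0416667⌋ = 14 → o.

JA55co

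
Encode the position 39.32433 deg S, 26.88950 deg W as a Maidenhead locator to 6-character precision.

HF60nq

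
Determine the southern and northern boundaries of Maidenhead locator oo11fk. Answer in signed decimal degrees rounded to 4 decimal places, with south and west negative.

Field O=14, O=14: +14·20° lon, +14·10° lat → SW at lon 100°, lat 50°.
Square 1, 1: +1·2° lon, +1·1° lat → SW at lon 102°, lat 51°.
Subsquare f=5, k=10: +5·0.0833333° lon, +10·0.0416667° lat → SW at lon 102.417°, lat 51.4167°.
Cell spans 0.0833333° lon × 0.0416667° lat.
south 51.4167, north 51.4583.

51.4167, 51.4583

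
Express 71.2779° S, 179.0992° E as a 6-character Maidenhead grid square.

RB98nr

Add 180° to longitude and 90° to latitude: 359.0992, 18.7221.
Field: 359.0992/20 → 17 → R, 18.7221/10 → 1 → B; chars RB.
Square: 19.0992/2 → 9, 8.7221/1 → 8; chars 98.
Subsquare: 1.0992/0.0833333 → 13 → n, 0.7221/0.0416667 → 17 → r; chars nr.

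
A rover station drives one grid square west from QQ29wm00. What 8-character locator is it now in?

Longitude extended square 0; −1 → -1, wraps to 9, carry into subsquare.
Longitude subsquare w = 22; −1 → 21 = v.
The latitude characters are unchanged.

QQ29vm90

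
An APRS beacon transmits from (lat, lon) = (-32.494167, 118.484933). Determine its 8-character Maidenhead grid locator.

OF97fm81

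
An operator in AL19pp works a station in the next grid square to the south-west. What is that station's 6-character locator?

Longitude subsquare p = 15; −1 → 14 = o.
Latitude subsquare p = 15; −1 → 14 = o.

AL19oo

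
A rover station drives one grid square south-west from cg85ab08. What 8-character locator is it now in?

CG75xb97

Longitude extended square 0; −1 → -1, wraps to 9, carry into subsquare.
Longitude subsquare a = 0; −1 → -1, wraps to 23 = x, carry into square.
Longitude square 8; −1 → 7.
Latitude extended square 8; −1 → 7.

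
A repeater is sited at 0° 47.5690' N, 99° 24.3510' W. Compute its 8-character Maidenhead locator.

EJ00ht10

Offset from 180°W / 90°S: lon 80.59415°, lat 90.79282°.
Field: lon ⌊80.59415/20⌋ = 4 → E; lat ⌊90.79282/10⌋ = 9 → J.
Square: lon ⌊0.59415/2⌋ = 0; lat ⌊0.79282/1⌋ = 0.
Subsquare: lon ⌊0.59415/0.0833333⌋ = 7 → h; lat ⌊0.79282/0.0416667⌋ = 19 → t.
Extended square: lon ⌊0.01082/0.00833333⌋ = 1; lat ⌊0.00115/0.00416667⌋ = 0.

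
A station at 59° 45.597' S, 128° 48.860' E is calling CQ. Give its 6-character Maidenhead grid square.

PD40jf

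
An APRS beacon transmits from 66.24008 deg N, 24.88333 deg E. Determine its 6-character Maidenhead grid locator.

Shift to the Maidenhead origin (180°W, 90°S): lon 204.8833, lat 156.2401.
Field (20°×10°, letters A–R): 204.8833/20 → 10 → K, 156.2401/10 → 15 → P; chars KP.
Square (2°×1°, digits 0–9): 4.8833/2 → 2, 6.2401/1 → 6; chars 26.
Subsquare (5′×2.5′, letters a–x): 0.8833/0.0833333 → 10 → k, 0.2401/0.0416667 → 5 → f; chars kf.

KP26kf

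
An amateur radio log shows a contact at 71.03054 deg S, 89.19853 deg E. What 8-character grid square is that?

Offset from 180°W / 90°S: lon 269.19853°, lat 18.96946°.
Field (20°×10°, letters A–R): lon ⌊269.19853/20⌋ = 13 → N; lat ⌊18.96946/10⌋ = 1 → B.
Square (2°×1°, digits 0–9): lon ⌊9.19853/2⌋ = 4; lat ⌊8.96946/1⌋ = 8.
Subsquare (5′×2.5′, letters a–x): lon ⌊1.19853/0.0833333⌋ = 14 → o; lat ⌊0.96946/0.0416667⌋ = 23 → x.
Extended square (30″×15″, digits 0–9): lon ⌊0.03186/0.00833333⌋ = 3; lat ⌊0.01113/0.00416667⌋ = 2.

NB48ox32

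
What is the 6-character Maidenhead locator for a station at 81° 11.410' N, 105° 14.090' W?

Shift to the Maidenhead origin (180°W, 90°S): lon 74.7652, lat 171.1902.
Field: lon ⌊74.7652/20⌋ = 3 → D; lat ⌊171.1902/10⌋ = 17 → R.
Square: lon ⌊14.7652/2⌋ = 7; lat ⌊1.1902/1⌋ = 1.
Subsquare: lon ⌊0.7652/0.0833333⌋ = 9 → j; lat ⌊0.1902/0.0416667⌋ = 4 → e.

DR71je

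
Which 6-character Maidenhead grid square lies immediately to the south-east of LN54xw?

LN64av

Longitude subsquare x = 23; +1 → 24, wraps to 0 = a, carry into square.
Longitude square 5; +1 → 6.
Latitude subsquare w = 22; −1 → 21 = v.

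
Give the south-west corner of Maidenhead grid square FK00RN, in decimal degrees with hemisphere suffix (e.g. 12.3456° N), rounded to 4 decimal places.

Field F=5, K=10: +5·20° lon, +10·10° lat → SW at lon -80°, lat 10°.
Square 0, 0: +0·2° lon, +0·1° lat → SW at lon -80°, lat 10°.
Subsquare r=17, n=13: +17·0.0833333° lon, +13·0.0416667° lat → SW at lon -78.5833°, lat 10.5417°.
latitude 10.5417° N, longitude 78.5833° W.

10.5417° N, 78.5833° W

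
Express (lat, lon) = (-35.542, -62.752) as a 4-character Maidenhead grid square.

FF84

Add 180° to longitude and 90° to latitude: 117.25, 54.46.
Field (20°×10°, letters A–R): 117.25/20 → 5 → F, 54.46/10 → 5 → F; chars FF.
Square (2°×1°, digits 0–9): 17.25/2 → 8, 4.46/1 → 4; chars 84.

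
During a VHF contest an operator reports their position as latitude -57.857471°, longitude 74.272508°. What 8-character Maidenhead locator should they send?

MD72dd24

Shift to the Maidenhead origin (180°W, 90°S): lon 254.27251, lat 32.14253.
Field: 254.27251/20 → 12 → M, 32.14253/10 → 3 → D; chars MD.
Square: 14.27251/2 → 7, 2.14253/1 → 2; chars 72.
Subsquare: 0.27251/0.0833333 → 3 → d, 0.14253/0.0416667 → 3 → d; chars dd.
Extended square: 0.02251/0.00833333 → 2, 0.01753/0.00416667 → 4; chars 24.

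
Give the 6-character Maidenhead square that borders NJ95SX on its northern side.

NJ96sa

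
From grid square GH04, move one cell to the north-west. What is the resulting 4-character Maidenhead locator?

Longitude square 0; −1 → -1, wraps to 9, carry into field.
Longitude field G = 6; −1 → 5 = F.
Latitude square 4; +1 → 5.

FH95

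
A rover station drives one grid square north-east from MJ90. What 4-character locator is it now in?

NJ01

Longitude square 9; +1 → 10, wraps to 0, carry into field.
Longitude field M = 12; +1 → 13 = N.
Latitude square 0; +1 → 1.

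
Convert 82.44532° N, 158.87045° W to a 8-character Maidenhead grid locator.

BR02nk56

Add 180° to longitude and 90° to latitude: 21.12955, 172.44532.
Field: 21.12955/20 → 1 → B, 172.44532/10 → 17 → R; chars BR.
Square: 1.12955/2 → 0, 2.44532/1 → 2; chars 02.
Subsquare: 1.12955/0.0833333 → 13 → n, 0.44532/0.0416667 → 10 → k; chars nk.
Extended square: 0.04622/0.00833333 → 5, 0.02865/0.00416667 → 6; chars 56.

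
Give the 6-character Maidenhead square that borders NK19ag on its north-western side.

Longitude subsquare a = 0; −1 → -1, wraps to 23 = x, carry into square.
Longitude square 1; −1 → 0.
Latitude subsquare g = 6; +1 → 7 = h.

NK09xh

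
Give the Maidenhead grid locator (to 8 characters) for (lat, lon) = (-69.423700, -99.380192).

EC00hn48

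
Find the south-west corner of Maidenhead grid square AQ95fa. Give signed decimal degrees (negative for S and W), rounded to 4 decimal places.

75.0000, -161.5833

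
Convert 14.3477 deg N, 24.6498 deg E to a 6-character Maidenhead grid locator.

KK24hi

Shift to the Maidenhead origin (180°W, 90°S): lon 204.6498, lat 104.3477.
Field: 204.6498/20 → 10 → K, 104.3477/10 → 10 → K; chars KK.
Square: 4.6498/2 → 2, 4.3477/1 → 4; chars 24.
Subsquare: 0.6498/0.0833333 → 7 → h, 0.3477/0.0416667 → 8 → i; chars hi.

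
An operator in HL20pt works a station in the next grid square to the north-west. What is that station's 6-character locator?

Longitude subsquare p = 15; −1 → 14 = o.
Latitude subsquare t = 19; +1 → 20 = u.

HL20ou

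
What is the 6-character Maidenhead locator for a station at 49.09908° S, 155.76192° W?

Shift to the Maidenhead origin (180°W, 90°S): lon 24.2381, lat 40.9009.
Field (20°×10°, letters A–R): 24.2381/20 → 1 → B, 40.9009/10 → 4 → E; chars BE.
Square (2°×1°, digits 0–9): 4.2381/2 → 2, 0.9009/1 → 0; chars 20.
Subsquare (5′×2.5′, letters a–x): 0.2381/0.0833333 → 2 → c, 0.9009/0.0416667 → 21 → v; chars cv.

BE20cv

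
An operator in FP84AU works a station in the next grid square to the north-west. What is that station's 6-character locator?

Longitude subsquare a = 0; −1 → -1, wraps to 23 = x, carry into square.
Longitude square 8; −1 → 7.
Latitude subsquare u = 20; +1 → 21 = v.

FP74xv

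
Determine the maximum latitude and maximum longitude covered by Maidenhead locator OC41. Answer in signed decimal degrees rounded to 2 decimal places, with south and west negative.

-68.00, 110.00

Field O=14, C=2: +14·20° lon, +2·10° lat → SW at lon 100°, lat -70°.
Square 4, 1: +4·2° lon, +1·1° lat → SW at lon 108°, lat -69°.
Cell spans 2° lon × 1° lat. NE corner is SW corner plus one full cell.
latitude -68.00, longitude 110.00.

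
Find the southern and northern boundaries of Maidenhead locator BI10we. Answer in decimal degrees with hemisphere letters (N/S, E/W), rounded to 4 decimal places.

Field B=1, I=8: +1·20° lon, +8·10° lat → SW at lon -160°, lat -10°.
Square 1, 0: +1·2° lon, +0·1° lat → SW at lon -158°, lat -10°.
Subsquare w=22, e=4: +22·0.0833333° lon, +4·0.0416667° lat → SW at lon -156.167°, lat -9.83333°.
Cell spans 0.0833333° lon × 0.0416667° lat.
south 9.8333° S, north 9.7917° S.

9.8333° S, 9.7917° S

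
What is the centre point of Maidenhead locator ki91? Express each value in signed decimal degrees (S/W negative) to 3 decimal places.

-8.500, 39.000

Field K=10, I=8: +10·20° lon, +8·10° lat → SW at lon 20°, lat -10°.
Square 9, 1: +9·2° lon, +1·1° lat → SW at lon 38°, lat -9°.
Cell spans 2° lon × 1° lat. Centre is SW corner plus half of each.
latitude -8.500, longitude 39.000.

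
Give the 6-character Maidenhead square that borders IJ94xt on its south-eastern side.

JJ04as

Longitude subsquare x = 23; +1 → 24, wraps to 0 = a, carry into square.
Longitude square 9; +1 → 10, wraps to 0, carry into field.
Longitude field I = 8; +1 → 9 = J.
Latitude subsquare t = 19; −1 → 18 = s.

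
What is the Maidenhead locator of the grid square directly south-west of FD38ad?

FD28xc

Longitude subsquare a = 0; −1 → -1, wraps to 23 = x, carry into square.
Longitude square 3; −1 → 2.
Latitude subsquare d = 3; −1 → 2 = c.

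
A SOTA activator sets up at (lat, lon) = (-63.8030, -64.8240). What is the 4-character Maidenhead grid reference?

FC76

Add 180° to longitude and 90° to latitude: 115.18, 26.20.
Field: 115.18/20 → 5 → F, 26.20/10 → 2 → C; chars FC.
Square: 15.18/2 → 7, 6.20/1 → 6; chars 76.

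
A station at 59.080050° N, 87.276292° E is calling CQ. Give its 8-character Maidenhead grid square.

NO39pb39

Shift to the Maidenhead origin (180°W, 90°S): lon 267.27629, lat 149.08005.
Field (20°×10°, letters A–R): lon ⌊267.27629/20⌋ = 13 → N; lat ⌊149.08005/10⌋ = 14 → O.
Square (2°×1°, digits 0–9): lon ⌊7.27629/2⌋ = 3; lat ⌊9.08005/1⌋ = 9.
Subsquare (5′×2.5′, letters a–x): lon ⌊1.27629/0.0833333⌋ = 15 → p; lat ⌊0.08005/0.0416667⌋ = 1 → b.
Extended square (30″×15″, digits 0–9): lon ⌊0.02629/0.00833333⌋ = 3; lat ⌊0.03838/0.00416667⌋ = 9.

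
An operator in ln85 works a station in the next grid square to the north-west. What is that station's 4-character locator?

Longitude square 8; −1 → 7.
Latitude square 5; +1 → 6.

LN76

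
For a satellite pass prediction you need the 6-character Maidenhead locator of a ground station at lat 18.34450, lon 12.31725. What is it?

JK68di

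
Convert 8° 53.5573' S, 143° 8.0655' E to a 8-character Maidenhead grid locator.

Shift to the Maidenhead origin (180°W, 90°S): lon 323.13442, lat 81.10738.
Field: lon ⌊323.13442/20⌋ = 16 → Q; lat ⌊81.10738/10⌋ = 8 → I.
Square: lon ⌊3.13442/2⌋ = 1; lat ⌊1.10738/1⌋ = 1.
Subsquare: lon ⌊1.13442/0.0833333⌋ = 13 → n; lat ⌊0.10738/0.0416667⌋ = 2 → c.
Extended square: lon ⌊0.05109/0.00833333⌋ = 6; lat ⌊0.02404/0.00416667⌋ = 5.

QI11nc65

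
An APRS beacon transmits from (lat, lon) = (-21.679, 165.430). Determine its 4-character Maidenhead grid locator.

RG28

Offset from 180°W / 90°S: lon 345.43°, lat 68.32°.
Field: 345.43/20 → 17 → R, 68.32/10 → 6 → G; chars RG.
Square: 5.43/2 → 2, 8.32/1 → 8; chars 28.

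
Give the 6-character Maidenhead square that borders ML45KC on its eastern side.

Longitude subsquare k = 10; +1 → 11 = l.
The latitude characters are unchanged.

ML45lc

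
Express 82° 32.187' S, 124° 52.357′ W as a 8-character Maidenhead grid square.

Add 180° to longitude and 90° to latitude: 55.12738, 7.46355.
Field (20°×10°, letters A–R): lon ⌊55.12738/20⌋ = 2 → C; lat ⌊7.46355/10⌋ = 0 → A.
Square (2°×1°, digits 0–9): lon ⌊15.12738/2⌋ = 7; lat ⌊7.46355/1⌋ = 7.
Subsquare (5′×2.5′, letters a–x): lon ⌊1.12738/0.0833333⌋ = 13 → n; lat ⌊0.46355/0.0416667⌋ = 11 → l.
Extended square (30″×15″, digits 0–9): lon ⌊0.04405/0.00833333⌋ = 5; lat ⌊0.00522/0.00416667⌋ = 1.

CA77nl51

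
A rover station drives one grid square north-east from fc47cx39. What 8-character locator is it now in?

FC48ca40

Longitude extended square 3; +1 → 4.
Latitude extended square 9; +1 → 10, wraps to 0, carry into subsquare.
Latitude subsquare x = 23; +1 → 24, wraps to 0 = a, carry into square.
Latitude square 7; +1 → 8.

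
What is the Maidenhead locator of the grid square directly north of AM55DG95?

AM55dg96

Latitude extended square 5; +1 → 6.
The longitude characters are unchanged.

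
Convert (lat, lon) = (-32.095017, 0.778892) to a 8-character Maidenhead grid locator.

Shift to the Maidenhead origin (180°W, 90°S): lon 180.77889, lat 57.90498.
Field: 180.77889/20 → 9 → J, 57.90498/10 → 5 → F; chars JF.
Square: 0.77889/2 → 0, 7.90498/1 → 7; chars 07.
Subsquare: 0.77889/0.0833333 → 9 → j, 0.90498/0.0416667 → 21 → v; chars jv.
Extended square: 0.02889/0.00833333 → 3, 0.02998/0.00416667 → 7; chars 37.

JF07jv37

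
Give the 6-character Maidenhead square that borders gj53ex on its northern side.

GJ54ea

Latitude subsquare x = 23; +1 → 24, wraps to 0 = a, carry into square.
Latitude square 3; +1 → 4.
The longitude characters are unchanged.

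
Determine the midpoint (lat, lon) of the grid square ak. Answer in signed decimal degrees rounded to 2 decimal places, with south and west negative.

Field A=0, K=10: +0·20° lon, +10·10° lat → SW at lon -180°, lat 10°.
Cell spans 20° lon × 10° lat. Centre is SW corner plus half of each.
latitude 15.00, longitude -170.00.

15.00, -170.00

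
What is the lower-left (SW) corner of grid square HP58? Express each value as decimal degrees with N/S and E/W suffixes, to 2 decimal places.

Field H=7, P=15: +7·20° lon, +15·10° lat → SW at lon -40°, lat 60°.
Square 5, 8: +5·2° lon, +8·1° lat → SW at lon -30°, lat 68°.
latitude 68.00° N, longitude 30.00° W.

68.00° N, 30.00° W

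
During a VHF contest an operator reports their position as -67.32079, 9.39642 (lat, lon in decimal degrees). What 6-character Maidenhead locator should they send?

JC42qq

Shift to the Maidenhead origin (180°W, 90°S): lon 189.3964, lat 22.6792.
Field: 189.3964/20 → 9 → J, 22.6792/10 → 2 → C; chars JC.
Square: 9.3964/2 → 4, 2.6792/1 → 2; chars 42.
Subsquare: 1.3964/0.0833333 → 16 → q, 0.6792/0.0416667 → 16 → q; chars qq.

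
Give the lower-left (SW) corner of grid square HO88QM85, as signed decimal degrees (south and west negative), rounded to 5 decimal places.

58.52083, -22.60000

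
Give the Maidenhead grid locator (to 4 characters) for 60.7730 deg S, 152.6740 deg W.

Shift to the Maidenhead origin (180°W, 90°S): lon 27.33, lat 29.23.
Field: lon ⌊27.33/20⌋ = 1 → B; lat ⌊29.23/10⌋ = 2 → C.
Square: lon ⌊7.33/2⌋ = 3; lat ⌊9.23/1⌋ = 9.

BC39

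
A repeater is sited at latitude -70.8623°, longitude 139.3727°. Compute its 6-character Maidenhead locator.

PB99qd

Offset from 180°W / 90°S: lon 319.3727°, lat 19.1377°.
Field: lon ⌊319.3727/20⌋ = 15 → P; lat ⌊19.1377/10⌋ = 1 → B.
Square: lon ⌊19.3727/2⌋ = 9; lat ⌊9.1377/1⌋ = 9.
Subsquare: lon ⌊1.3727/0.0833333⌋ = 16 → q; lat ⌊0.1377/0.0416667⌋ = 3 → d.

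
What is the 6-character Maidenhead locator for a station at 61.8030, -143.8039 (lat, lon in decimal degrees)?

BP81ct

Shift to the Maidenhead origin (180°W, 90°S): lon 36.1961, lat 151.8030.
Field (20°×10°, letters A–R): 36.1961/20 → 1 → B, 151.8030/10 → 15 → P; chars BP.
Square (2°×1°, digits 0–9): 16.1961/2 → 8, 1.8030/1 → 1; chars 81.
Subsquare (5′×2.5′, letters a–x): 0.1961/0.0833333 → 2 → c, 0.8030/0.0416667 → 19 → t; chars ct.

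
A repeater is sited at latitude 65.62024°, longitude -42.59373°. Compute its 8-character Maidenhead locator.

GP85qo88

Offset from 180°W / 90°S: lon 137.40627°, lat 155.62024°.
Field: lon ⌊137.40627/20⌋ = 6 → G; lat ⌊155.62024/10⌋ = 15 → P.
Square: lon ⌊17.40627/2⌋ = 8; lat ⌊5.62024/1⌋ = 5.
Subsquare: lon ⌊1.40627/0.0833333⌋ = 16 → q; lat ⌊0.62024/0.0416667⌋ = 14 → o.
Extended square: lon ⌊0.07294/0.00833333⌋ = 8; lat ⌊0.03691/0.00416667⌋ = 8.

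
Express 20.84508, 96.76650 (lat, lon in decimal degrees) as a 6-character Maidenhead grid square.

Add 180° to longitude and 90° to latitude: 276.7665, 110.8451.
Field (20°×10°, letters A–R): lon ⌊276.7665/20⌋ = 13 → N; lat ⌊110.8451/10⌋ = 11 → L.
Square (2°×1°, digits 0–9): lon ⌊16.7665/2⌋ = 8; lat ⌊0.8451/1⌋ = 0.
Subsquare (5′×2.5′, letters a–x): lon ⌊0.7665/0.0833333⌋ = 9 → j; lat ⌊0.8451/0.0416667⌋ = 20 → u.

NL80ju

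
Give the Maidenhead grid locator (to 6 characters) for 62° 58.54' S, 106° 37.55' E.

OC37ha

Offset from 180°W / 90°S: lon 286.6258°, lat 27.0243°.
Field: lon ⌊286.6258/20⌋ = 14 → O; lat ⌊27.0243/10⌋ = 2 → C.
Square: lon ⌊6.6258/2⌋ = 3; lat ⌊7.0243/1⌋ = 7.
Subsquare: lon ⌊0.6258/0.0833333⌋ = 7 → h; lat ⌊0.0243/0.0416667⌋ = 0 → a.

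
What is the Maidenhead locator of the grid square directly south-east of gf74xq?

GF84ap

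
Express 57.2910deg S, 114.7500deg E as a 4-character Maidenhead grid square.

OD72

Add 180° to longitude and 90° to latitude: 294.75, 32.71.
Field (20°×10°, letters A–R): lon ⌊294.75/20⌋ = 14 → O; lat ⌊32.71/10⌋ = 3 → D.
Square (2°×1°, digits 0–9): lon ⌊14.75/2⌋ = 7; lat ⌊2.71/1⌋ = 2.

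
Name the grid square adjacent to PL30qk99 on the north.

PL30ql90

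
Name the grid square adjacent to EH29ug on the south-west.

EH29tf

Longitude subsquare u = 20; −1 → 19 = t.
Latitude subsquare g = 6; −1 → 5 = f.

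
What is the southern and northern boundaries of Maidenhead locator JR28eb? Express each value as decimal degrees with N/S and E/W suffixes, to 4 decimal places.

88.0417° N, 88.0833° N

Field J=9, R=17: +9·20° lon, +17·10° lat → SW at lon 0°, lat 80°.
Square 2, 8: +2·2° lon, +8·1° lat → SW at lon 4°, lat 88°.
Subsquare e=4, b=1: +4·0.0833333° lon, +1·0.0416667° lat → SW at lon 4.33333°, lat 88.0417°.
Cell spans 0.0833333° lon × 0.0416667° lat.
south 88.0417° N, north 88.0833° N.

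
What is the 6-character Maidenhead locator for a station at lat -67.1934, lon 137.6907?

PC82ut

Shift to the Maidenhead origin (180°W, 90°S): lon 317.6907, lat 22.8066.
Field: 317.6907/20 → 15 → P, 22.8066/10 → 2 → C; chars PC.
Square: 17.6907/2 → 8, 2.8066/1 → 2; chars 82.
Subsquare: 1.6907/0.0833333 → 20 → u, 0.8066/0.0416667 → 19 → t; chars ut.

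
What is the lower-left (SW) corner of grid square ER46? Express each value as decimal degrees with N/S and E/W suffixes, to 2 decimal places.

Field E=4, R=17: +4·20° lon, +17·10° lat → SW at lon -100°, lat 80°.
Square 4, 6: +4·2° lon, +6·1° lat → SW at lon -92°, lat 86°.
latitude 86.00° N, longitude 92.00° W.

86.00° N, 92.00° W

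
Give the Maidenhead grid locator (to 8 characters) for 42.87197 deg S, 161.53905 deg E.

RE07sd40

Add 180° to longitude and 90° to latitude: 341.53905, 47.12803.
Field: lon ⌊341.53905/20⌋ = 17 → R; lat ⌊47.12803/10⌋ = 4 → E.
Square: lon ⌊1.53905/2⌋ = 0; lat ⌊7.12803/1⌋ = 7.
Subsquare: lon ⌊1.53905/0.0833333⌋ = 18 → s; lat ⌊0.12803/0.0416667⌋ = 3 → d.
Extended square: lon ⌊0.03905/0.00833333⌋ = 4; lat ⌊0.00303/0.00416667⌋ = 0.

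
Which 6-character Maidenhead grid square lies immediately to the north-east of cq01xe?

Longitude subsquare x = 23; +1 → 24, wraps to 0 = a, carry into square.
Longitude square 0; +1 → 1.
Latitude subsquare e = 4; +1 → 5 = f.

CQ11af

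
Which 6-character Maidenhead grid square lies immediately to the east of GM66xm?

GM76am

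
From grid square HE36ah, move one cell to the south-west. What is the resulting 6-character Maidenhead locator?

HE26xg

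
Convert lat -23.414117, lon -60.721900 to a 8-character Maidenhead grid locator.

Offset from 180°W / 90°S: lon 119.27810°, lat 66.58588°.
Field: 119.27810/20 → 5 → F, 66.58588/10 → 6 → G; chars FG.
Square: 19.27810/2 → 9, 6.58588/1 → 6; chars 96.
Subsquare: 1.27810/0.0833333 → 15 → p, 0.58588/0.0416667 → 14 → o; chars po.
Extended square: 0.02810/0.00833333 → 3, 0.00255/0.00416667 → 0; chars 30.

FG96po30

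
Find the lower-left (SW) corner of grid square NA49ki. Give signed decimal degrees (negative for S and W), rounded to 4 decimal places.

-80.6667, 88.8333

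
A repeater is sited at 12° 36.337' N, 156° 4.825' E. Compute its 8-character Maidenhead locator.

QK82ao95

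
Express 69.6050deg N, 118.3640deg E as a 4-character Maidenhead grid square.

Offset from 180°W / 90°S: lon 298.36°, lat 159.61°.
Field (20°×10°, letters A–R): 298.36/20 → 14 → O, 159.61/10 → 15 → P; chars OP.
Square (2°×1°, digits 0–9): 18.36/2 → 9, 9.61/1 → 9; chars 99.

OP99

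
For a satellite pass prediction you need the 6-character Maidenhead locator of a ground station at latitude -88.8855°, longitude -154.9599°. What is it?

BA21mc

Add 180° to longitude and 90° to latitude: 25.0401, 1.1145.
Field: 25.0401/20 → 1 → B, 1.1145/10 → 0 → A; chars BA.
Square: 5.0401/2 → 2, 1.1145/1 → 1; chars 21.
Subsquare: 1.0401/0.0833333 → 12 → m, 0.1145/0.0416667 → 2 → c; chars mc.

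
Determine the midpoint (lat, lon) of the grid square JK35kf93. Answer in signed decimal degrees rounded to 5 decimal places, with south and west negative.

15.22292, 6.91250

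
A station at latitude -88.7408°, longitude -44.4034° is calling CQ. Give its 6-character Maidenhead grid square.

GA71tg

Shift to the Maidenhead origin (180°W, 90°S): lon 135.5966, lat 1.2592.
Field: lon ⌊135.5966/20⌋ = 6 → G; lat ⌊1.2592/10⌋ = 0 → A.
Square: lon ⌊15.5966/2⌋ = 7; lat ⌊1.2592/1⌋ = 1.
Subsquare: lon ⌊1.5966/0.0833333⌋ = 19 → t; lat ⌊0.2592/0.0416667⌋ = 6 → g.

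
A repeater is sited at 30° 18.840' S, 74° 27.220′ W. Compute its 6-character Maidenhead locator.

Offset from 180°W / 90°S: lon 105.5463°, lat 59.6860°.
Field (20°×10°, letters A–R): 105.5463/20 → 5 → F, 59.6860/10 → 5 → F; chars FF.
Square (2°×1°, digits 0–9): 5.5463/2 → 2, 9.6860/1 → 9; chars 29.
Subsquare (5′×2.5′, letters a–x): 1.5463/0.0833333 → 18 → s, 0.6860/0.0416667 → 16 → q; chars sq.

FF29sq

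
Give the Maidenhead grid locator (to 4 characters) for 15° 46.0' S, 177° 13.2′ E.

Shift to the Maidenhead origin (180°W, 90°S): lon 357.22, lat 74.23.
Field (20°×10°, letters A–R): lon ⌊357.22/20⌋ = 17 → R; lat ⌊74.23/10⌋ = 7 → H.
Square (2°×1°, digits 0–9): lon ⌊17.22/2⌋ = 8; lat ⌊4.23/1⌋ = 4.

RH84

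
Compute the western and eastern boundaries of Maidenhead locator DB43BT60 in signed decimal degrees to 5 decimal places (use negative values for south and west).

-111.86667, -111.85833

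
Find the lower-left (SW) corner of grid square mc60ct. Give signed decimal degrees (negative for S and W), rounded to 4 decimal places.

Field M=12, C=2: +12·20° lon, +2·10° lat → SW at lon 60°, lat -70°.
Square 6, 0: +6·2° lon, +0·1° lat → SW at lon 72°, lat -70°.
Subsquare c=2, t=19: +2·0.0833333° lon, +19·0.0416667° lat → SW at lon 72.1667°, lat -69.2083°.
latitude -69.2083, longitude 72.1667.

-69.2083, 72.1667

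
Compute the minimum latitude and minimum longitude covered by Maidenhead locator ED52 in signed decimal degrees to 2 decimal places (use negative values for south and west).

Field E=4, D=3: +4·20° lon, +3·10° lat → SW at lon -100°, lat -60°.
Square 5, 2: +5·2° lon, +2·1° lat → SW at lon -90°, lat -58°.
latitude -58.00, longitude -90.00.

-58.00, -90.00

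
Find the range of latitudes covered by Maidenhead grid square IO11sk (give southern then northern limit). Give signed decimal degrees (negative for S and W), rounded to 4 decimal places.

Field I=8, O=14: +8·20° lon, +14·10° lat → SW at lon -20°, lat 50°.
Square 1, 1: +1·2° lon, +1·1° lat → SW at lon -18°, lat 51°.
Subsquare s=18, k=10: +18·0.0833333° lon, +10·0.0416667° lat → SW at lon -16.5°, lat 51.4167°.
Cell spans 0.0833333° lon × 0.0416667° lat.
south 51.4167, north 51.4583.

51.4167, 51.4583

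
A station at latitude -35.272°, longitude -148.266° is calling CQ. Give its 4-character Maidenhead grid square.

Offset from 180°W / 90°S: lon 31.73°, lat 54.73°.
Field: lon ⌊31.73/20⌋ = 1 → B; lat ⌊54.73/10⌋ = 5 → F.
Square: lon ⌊11.73/2⌋ = 5; lat ⌊4.73/1⌋ = 4.

BF54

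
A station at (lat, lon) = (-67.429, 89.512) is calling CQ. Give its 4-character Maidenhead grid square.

Add 180° to longitude and 90° to latitude: 269.51, 22.57.
Field (20°×10°, letters A–R): 269.51/20 → 13 → N, 22.57/10 → 2 → C; chars NC.
Square (2°×1°, digits 0–9): 9.51/2 → 4, 2.57/1 → 2; chars 42.

NC42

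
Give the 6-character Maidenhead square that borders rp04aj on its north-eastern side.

RP04bk

Longitude subsquare a = 0; +1 → 1 = b.
Latitude subsquare j = 9; +1 → 10 = k.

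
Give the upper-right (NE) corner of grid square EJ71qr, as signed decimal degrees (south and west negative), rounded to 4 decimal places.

1.7500, -84.5833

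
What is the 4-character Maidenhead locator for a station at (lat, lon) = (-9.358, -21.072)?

HI90

Add 180° to longitude and 90° to latitude: 158.93, 80.64.
Field (20°×10°, letters A–R): 158.93/20 → 7 → H, 80.64/10 → 8 → I; chars HI.
Square (2°×1°, digits 0–9): 18.93/2 → 9, 0.64/1 → 0; chars 90.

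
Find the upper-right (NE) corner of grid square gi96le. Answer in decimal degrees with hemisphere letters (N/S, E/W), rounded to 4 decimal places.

3.7917° S, 41.0000° W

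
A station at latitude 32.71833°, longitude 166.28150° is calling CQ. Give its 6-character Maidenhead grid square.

RM32dr

Add 180° to longitude and 90° to latitude: 346.2815, 122.7183.
Field: lon ⌊346.2815/20⌋ = 17 → R; lat ⌊122.7183/10⌋ = 12 → M.
Square: lon ⌊6.2815/2⌋ = 3; lat ⌊2.7183/1⌋ = 2.
Subsquare: lon ⌊0.2815/0.0833333⌋ = 3 → d; lat ⌊0.7183/0.0416667⌋ = 17 → r.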